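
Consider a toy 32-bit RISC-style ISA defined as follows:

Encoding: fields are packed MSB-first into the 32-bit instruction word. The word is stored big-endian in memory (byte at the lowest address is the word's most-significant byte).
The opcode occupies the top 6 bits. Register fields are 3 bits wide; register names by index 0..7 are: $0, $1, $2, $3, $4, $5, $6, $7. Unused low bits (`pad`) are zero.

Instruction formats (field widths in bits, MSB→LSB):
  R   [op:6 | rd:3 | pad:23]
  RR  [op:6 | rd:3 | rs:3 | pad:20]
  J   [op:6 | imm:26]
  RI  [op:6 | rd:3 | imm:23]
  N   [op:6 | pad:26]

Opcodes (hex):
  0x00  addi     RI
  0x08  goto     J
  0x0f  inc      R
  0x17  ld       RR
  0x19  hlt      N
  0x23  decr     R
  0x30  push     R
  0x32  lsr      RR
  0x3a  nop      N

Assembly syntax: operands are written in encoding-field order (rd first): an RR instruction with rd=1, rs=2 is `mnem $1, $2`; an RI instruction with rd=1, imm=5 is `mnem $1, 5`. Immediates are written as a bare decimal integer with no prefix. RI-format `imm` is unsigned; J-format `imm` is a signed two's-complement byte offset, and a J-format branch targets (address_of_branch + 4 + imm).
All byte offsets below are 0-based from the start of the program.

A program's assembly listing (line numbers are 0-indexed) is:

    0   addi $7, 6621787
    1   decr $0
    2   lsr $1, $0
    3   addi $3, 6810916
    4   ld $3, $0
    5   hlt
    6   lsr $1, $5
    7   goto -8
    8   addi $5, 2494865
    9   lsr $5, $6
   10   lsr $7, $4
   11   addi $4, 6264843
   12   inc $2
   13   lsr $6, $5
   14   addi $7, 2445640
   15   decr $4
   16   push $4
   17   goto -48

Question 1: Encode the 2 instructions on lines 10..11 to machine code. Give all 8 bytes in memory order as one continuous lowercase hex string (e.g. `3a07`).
cbc00000025f980b

L10: lsr op=0x32:6|rd=7:3|rs=4:3|pad=0:20 ⇒ 0xcbc00000 ⇒ big cb c0 00 00
L11: addi op=0x0:6|rd=4:3|imm=6264843:23 ⇒ 0x025f980b ⇒ big 02 5f 98 0b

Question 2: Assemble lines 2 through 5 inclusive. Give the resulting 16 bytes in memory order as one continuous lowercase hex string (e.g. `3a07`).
c880000001e7ed245d80000064000000

line 2 (lsr): pack op=0x32:6|rd=1:3|rs=0:3|pad=0:20 = 0xc8800000; big→ c8 80 00 00
line 3 (addi): pack op=0x0:6|rd=3:3|imm=6810916:23 = 0x01e7ed24; big→ 01 e7 ed 24
line 4 (ld): pack op=0x17:6|rd=3:3|rs=0:3|pad=0:20 = 0x5d800000; big→ 5d 80 00 00
line 5 (hlt): pack op=0x19:6|pad=0:26 = 0x64000000; big→ 64 00 00 00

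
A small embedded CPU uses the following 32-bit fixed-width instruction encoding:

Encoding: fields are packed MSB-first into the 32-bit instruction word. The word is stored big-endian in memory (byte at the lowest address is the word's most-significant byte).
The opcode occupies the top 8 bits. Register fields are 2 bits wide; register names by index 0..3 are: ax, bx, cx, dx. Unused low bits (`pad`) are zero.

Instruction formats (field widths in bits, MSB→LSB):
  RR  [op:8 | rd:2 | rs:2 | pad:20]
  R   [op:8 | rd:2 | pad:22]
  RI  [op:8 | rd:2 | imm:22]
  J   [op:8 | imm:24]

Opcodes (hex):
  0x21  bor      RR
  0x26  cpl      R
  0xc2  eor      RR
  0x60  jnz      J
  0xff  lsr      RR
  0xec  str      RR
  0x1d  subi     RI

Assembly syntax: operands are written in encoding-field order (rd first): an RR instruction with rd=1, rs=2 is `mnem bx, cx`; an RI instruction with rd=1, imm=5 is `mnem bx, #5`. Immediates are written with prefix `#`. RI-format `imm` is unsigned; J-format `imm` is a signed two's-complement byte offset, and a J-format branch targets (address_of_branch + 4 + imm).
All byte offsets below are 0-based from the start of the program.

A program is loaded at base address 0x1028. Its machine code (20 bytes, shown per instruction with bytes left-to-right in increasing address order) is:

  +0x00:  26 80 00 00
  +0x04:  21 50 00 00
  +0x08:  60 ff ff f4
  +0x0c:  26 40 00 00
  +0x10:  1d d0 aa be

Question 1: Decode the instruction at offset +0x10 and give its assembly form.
subi dx, #1092286

@+10  big-endian(1d d0 aa be) = 0x1dd0aabe
  top 8b → 0x1d → subi [RI]
  rd@[23:22]=0x3 ⇒ dx
  imm@[21:0]=0x10aabe ⇒ #1092286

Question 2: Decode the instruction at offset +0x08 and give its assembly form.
jnz #-12

off 0x08: read 60 ff ff f4 as big → 0x60fffff4
  opcode bits[31:24]=0x60: jnz/J
  imm: (w>>0)&0xffffff=0xfffff4 (s24→-12) → #-12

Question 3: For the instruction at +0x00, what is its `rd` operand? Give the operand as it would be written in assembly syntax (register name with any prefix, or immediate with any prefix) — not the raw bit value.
[00] 26 80 00 00 → 0x26800000
  top 8b → 0x26 → cpl [R]
  rd@[23:22]=0x2 ⇒ cx

cx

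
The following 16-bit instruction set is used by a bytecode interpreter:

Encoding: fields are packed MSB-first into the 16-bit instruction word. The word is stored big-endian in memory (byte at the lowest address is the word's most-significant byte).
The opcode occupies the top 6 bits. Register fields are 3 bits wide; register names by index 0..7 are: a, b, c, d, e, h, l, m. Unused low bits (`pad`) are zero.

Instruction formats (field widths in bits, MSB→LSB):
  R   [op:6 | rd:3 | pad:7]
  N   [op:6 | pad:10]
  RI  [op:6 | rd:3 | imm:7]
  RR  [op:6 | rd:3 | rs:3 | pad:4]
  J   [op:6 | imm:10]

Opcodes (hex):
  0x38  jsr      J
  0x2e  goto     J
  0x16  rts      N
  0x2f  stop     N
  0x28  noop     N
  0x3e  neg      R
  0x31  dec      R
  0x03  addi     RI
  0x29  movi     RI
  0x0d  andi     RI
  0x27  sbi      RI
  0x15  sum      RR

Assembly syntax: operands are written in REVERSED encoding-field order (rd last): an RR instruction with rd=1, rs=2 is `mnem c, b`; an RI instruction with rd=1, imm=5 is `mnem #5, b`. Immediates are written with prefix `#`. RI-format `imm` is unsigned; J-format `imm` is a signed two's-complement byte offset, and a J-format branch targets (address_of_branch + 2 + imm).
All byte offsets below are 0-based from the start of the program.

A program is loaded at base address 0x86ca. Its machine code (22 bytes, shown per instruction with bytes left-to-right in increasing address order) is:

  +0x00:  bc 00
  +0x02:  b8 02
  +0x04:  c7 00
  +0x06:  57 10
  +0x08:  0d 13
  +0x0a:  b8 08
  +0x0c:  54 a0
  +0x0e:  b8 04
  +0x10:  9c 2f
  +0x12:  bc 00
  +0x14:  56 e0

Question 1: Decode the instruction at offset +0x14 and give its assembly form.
off 0x14: read 56 e0 as big → 0x56e0
  top 6b → 0x15 → sum [RR]
  rd@[9:7]=0x5 ⇒ h
  rs@[6:4]=0x6 ⇒ l

sum l, h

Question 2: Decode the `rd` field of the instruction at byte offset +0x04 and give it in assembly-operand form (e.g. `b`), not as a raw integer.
@+04  big-endian(c7 00) = 0xc700
  opcode bits[15:10]=0x31: dec/R
  rd@[9:7]=0x6 ⇒ l

l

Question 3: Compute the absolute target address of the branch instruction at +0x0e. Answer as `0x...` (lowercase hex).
@+0e  big-endian(b8 04) = 0xb804
  op=0xb804>>10=0x2e ⇒ goto (J)
  imm@[9:0]=0x4 ⇒ #4
  target = base 0x86ca + off 0x0e + 2 + imm 4 = 0x86de

0x86de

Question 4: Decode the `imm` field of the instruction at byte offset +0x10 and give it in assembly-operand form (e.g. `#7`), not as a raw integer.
+0x10: 9c 2f ⇒ word 0x9c2f (big)
  op=0x9c2f>>10=0x27 ⇒ sbi (RI)
  [9:7] rd=0 = a
  [6:0] imm=47 = #47

#47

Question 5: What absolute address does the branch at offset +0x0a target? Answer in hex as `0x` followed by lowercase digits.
0x86de

+0x0a: b8 08 ⇒ word 0xb808 (big)
  op=0xb808>>10=0x2e ⇒ goto (J)
  imm@[9:0]=0x8 ⇒ #8
  target = base 0x86ca + off 0x0a + 2 + imm 8 = 0x86de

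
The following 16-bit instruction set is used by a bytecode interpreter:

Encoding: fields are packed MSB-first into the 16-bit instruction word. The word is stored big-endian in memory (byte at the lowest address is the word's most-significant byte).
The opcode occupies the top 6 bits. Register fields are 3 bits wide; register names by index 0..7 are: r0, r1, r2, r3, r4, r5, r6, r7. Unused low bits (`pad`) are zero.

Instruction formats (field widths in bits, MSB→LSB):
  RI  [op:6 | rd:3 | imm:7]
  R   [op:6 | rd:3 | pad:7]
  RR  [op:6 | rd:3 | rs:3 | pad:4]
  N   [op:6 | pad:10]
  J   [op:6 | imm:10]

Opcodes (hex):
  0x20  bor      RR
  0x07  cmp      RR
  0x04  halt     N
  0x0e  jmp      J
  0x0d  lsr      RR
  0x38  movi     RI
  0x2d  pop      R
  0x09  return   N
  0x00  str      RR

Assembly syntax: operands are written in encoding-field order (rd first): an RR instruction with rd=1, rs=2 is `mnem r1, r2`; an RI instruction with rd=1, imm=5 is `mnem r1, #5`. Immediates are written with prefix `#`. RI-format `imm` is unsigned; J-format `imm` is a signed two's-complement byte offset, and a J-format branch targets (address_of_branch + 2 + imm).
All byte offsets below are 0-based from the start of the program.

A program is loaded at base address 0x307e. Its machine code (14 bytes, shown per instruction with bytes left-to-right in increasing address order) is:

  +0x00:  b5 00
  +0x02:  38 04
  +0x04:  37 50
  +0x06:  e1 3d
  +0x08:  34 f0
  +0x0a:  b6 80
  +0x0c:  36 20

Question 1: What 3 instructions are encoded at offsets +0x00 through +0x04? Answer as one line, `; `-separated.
pop r2; jmp #4; lsr r6, r5

[00] b5 00 → 0xb500
  op=0xb500>>10=0x2d ⇒ pop (R)
  rd@[9:7]=0x2 ⇒ r2
[02] 38 04 → 0x3804
  op=0x3804>>10=0xe ⇒ jmp (J)
  imm@[9:0]=0x4 ⇒ #4
[04] 37 50 → 0x3750
  op=0x3750>>10=0xd ⇒ lsr (RR)
  rd@[9:7]=0x6 ⇒ r6
  rs@[6:4]=0x5 ⇒ r5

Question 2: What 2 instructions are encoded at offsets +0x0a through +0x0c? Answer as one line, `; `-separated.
pop r5; lsr r4, r2

off 0x0a: read b6 80 as big → 0xb680
  op=0xb680>>10=0x2d ⇒ pop (R)
  rd: (w>>7)&0x7=0x5 → r5
off 0x0c: read 36 20 as big → 0x3620
  op=0x3620>>10=0xd ⇒ lsr (RR)
  rd: (w>>7)&0x7=0x4 → r4
  rs: (w>>4)&0x7=0x2 → r2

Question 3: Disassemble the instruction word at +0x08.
lsr r1, r7

@+08  big-endian(34 f0) = 0x34f0
  op=0x34f0>>10=0xd ⇒ lsr (RR)
  rd@[9:7]=0x1 ⇒ r1
  rs@[6:4]=0x7 ⇒ r7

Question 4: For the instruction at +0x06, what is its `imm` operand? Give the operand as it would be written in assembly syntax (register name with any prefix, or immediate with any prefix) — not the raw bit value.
+0x06: e1 3d ⇒ word 0xe13d (big)
  op=0xe13d>>10=0x38 ⇒ movi (RI)
  rd@[9:7]=0x2 ⇒ r2
  imm@[6:0]=0x3d ⇒ #61

#61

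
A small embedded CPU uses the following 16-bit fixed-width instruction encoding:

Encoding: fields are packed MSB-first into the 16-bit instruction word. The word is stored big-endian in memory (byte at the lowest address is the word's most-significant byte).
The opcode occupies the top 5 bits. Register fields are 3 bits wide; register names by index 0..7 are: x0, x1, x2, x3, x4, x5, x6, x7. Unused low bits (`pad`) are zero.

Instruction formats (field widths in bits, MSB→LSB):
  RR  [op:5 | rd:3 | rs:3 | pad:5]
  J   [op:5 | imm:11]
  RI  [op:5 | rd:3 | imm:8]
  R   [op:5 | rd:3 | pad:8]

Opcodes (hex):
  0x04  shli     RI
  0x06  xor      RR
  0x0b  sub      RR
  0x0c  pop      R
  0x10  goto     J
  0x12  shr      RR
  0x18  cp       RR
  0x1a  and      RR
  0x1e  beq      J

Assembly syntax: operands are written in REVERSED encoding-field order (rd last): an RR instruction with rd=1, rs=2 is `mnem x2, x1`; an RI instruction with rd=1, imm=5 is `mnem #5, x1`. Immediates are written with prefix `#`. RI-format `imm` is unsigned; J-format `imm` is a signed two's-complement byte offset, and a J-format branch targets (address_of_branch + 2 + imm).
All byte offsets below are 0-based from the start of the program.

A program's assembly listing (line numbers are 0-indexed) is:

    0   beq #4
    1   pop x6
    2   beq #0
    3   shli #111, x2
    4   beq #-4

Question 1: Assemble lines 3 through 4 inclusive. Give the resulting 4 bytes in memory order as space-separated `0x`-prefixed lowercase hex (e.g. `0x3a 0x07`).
0x22 0x6f 0xf7 0xfc

L3: shli op=0x4:5|rd=2:3|imm=111:8 ⇒ 0x226f ⇒ big 22 6f
L4: beq op=0x1e:5|imm=-4:11 ⇒ 0xf7fc ⇒ big f7 fc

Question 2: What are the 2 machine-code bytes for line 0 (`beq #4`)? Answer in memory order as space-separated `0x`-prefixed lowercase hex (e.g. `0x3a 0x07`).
0xf0 0x04

0. beq fields op=0x1e:5|imm=4:11 → word f004h → f0 04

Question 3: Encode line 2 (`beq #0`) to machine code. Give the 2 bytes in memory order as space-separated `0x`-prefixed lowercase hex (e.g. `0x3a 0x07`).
line 2 (beq): pack op=0x1e:5|imm=0:11 = 0xf000; big→ f0 00

0xf0 0x00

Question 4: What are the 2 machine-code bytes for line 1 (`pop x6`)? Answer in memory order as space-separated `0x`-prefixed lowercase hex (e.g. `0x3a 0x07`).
0x66 0x00

1. pop fields op=0xc:5|rd=6:3|pad=0:8 → word 6600h → 66 00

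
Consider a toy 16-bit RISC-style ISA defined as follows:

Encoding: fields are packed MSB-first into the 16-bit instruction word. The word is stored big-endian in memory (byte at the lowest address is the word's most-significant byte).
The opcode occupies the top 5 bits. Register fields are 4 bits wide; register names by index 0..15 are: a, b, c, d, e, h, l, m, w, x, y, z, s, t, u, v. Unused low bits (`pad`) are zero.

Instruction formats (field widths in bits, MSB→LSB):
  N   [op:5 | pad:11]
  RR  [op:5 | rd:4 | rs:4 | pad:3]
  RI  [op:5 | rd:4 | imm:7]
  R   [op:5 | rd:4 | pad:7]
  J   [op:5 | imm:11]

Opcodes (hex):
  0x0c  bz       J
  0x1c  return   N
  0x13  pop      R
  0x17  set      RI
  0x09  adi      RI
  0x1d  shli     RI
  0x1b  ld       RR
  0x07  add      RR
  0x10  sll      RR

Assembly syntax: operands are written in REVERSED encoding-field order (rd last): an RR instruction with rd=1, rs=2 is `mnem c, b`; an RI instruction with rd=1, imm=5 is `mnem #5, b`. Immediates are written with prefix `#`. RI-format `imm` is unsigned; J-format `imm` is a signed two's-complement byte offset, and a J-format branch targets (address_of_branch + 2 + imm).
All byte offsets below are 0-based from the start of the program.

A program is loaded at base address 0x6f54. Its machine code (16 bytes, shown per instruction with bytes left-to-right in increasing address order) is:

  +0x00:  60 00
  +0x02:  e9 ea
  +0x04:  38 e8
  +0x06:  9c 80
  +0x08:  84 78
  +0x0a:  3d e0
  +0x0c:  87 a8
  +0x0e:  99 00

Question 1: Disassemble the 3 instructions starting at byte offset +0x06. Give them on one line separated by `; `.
pop x; sll v, w; add s, z

off 0x06: read 9c 80 as big → 0x9c80
  op=0x9c80>>11=0x13 ⇒ pop (R)
  [10:7] rd=9 = x
off 0x08: read 84 78 as big → 0x8478
  op=0x8478>>11=0x10 ⇒ sll (RR)
  [10:7] rd=8 = w
  [6:3] rs=15 = v
off 0x0a: read 3d e0 as big → 0x3de0
  op=0x3de0>>11=0x7 ⇒ add (RR)
  [10:7] rd=11 = z
  [6:3] rs=12 = s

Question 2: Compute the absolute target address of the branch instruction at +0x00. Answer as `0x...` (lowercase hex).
0x6f56

@+00  big-endian(60 00) = 0x6000
  op=0x6000>>11=0xc ⇒ bz (J)
  imm@[10:0]=0x0 ⇒ #0
  target = base 0x6f54 + off 0x00 + 2 + imm 0 = 0x6f56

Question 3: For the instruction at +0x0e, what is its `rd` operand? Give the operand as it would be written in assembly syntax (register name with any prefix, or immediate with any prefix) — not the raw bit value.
c

@+0e  big-endian(99 00) = 0x9900
  opcode bits[15:11]=0x13: pop/R
  rd@[10:7]=0x2 ⇒ c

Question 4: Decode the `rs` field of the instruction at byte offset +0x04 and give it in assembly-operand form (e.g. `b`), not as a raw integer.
t

off 0x04: read 38 e8 as big → 0x38e8
  op=0x38e8>>11=0x7 ⇒ add (RR)
  rd: (w>>7)&0xf=0x1 → b
  rs: (w>>3)&0xf=0xd → t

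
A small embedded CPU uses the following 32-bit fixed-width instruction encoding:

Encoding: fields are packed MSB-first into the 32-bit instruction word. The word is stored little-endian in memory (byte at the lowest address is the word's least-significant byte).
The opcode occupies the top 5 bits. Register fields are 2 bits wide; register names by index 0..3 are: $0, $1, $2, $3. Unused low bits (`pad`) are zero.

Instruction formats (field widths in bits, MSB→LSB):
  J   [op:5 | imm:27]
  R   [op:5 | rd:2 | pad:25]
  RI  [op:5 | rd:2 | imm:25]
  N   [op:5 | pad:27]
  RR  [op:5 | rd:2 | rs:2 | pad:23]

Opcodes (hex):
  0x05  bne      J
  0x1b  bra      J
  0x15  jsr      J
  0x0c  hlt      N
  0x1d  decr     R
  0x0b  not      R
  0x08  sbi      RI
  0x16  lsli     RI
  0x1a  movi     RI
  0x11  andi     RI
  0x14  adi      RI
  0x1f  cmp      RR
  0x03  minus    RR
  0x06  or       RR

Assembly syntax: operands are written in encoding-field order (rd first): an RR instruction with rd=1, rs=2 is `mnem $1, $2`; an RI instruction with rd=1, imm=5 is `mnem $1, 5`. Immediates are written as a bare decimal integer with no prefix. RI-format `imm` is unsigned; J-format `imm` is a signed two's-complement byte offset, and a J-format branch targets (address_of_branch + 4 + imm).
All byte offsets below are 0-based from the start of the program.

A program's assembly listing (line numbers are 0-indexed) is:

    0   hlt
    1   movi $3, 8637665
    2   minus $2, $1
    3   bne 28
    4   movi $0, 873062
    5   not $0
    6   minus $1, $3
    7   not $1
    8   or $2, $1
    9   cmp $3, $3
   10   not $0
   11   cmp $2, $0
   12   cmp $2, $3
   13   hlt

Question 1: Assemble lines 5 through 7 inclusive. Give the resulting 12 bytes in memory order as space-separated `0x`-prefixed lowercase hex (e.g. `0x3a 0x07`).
line 5 (not): pack op=0xb:5|rd=0:2|pad=0:25 = 0x58000000; little→ 00 00 00 58
line 6 (minus): pack op=0x3:5|rd=1:2|rs=3:2|pad=0:23 = 0x1b800000; little→ 00 00 80 1b
line 7 (not): pack op=0xb:5|rd=1:2|pad=0:25 = 0x5a000000; little→ 00 00 00 5a

0x00 0x00 0x00 0x58 0x00 0x00 0x80 0x1b 0x00 0x00 0x00 0x5a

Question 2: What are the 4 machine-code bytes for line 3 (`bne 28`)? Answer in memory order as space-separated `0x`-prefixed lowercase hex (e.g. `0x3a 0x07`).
0x1c 0x00 0x00 0x28

3. bne fields op=0x5:5|imm=28:27 → word 2800001ch → 1c 00 00 28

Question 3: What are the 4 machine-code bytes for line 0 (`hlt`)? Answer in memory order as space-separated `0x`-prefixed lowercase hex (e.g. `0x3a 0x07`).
L0: hlt op=0xc:5|pad=0:27 ⇒ 0x60000000 ⇒ little 00 00 00 60

0x00 0x00 0x00 0x60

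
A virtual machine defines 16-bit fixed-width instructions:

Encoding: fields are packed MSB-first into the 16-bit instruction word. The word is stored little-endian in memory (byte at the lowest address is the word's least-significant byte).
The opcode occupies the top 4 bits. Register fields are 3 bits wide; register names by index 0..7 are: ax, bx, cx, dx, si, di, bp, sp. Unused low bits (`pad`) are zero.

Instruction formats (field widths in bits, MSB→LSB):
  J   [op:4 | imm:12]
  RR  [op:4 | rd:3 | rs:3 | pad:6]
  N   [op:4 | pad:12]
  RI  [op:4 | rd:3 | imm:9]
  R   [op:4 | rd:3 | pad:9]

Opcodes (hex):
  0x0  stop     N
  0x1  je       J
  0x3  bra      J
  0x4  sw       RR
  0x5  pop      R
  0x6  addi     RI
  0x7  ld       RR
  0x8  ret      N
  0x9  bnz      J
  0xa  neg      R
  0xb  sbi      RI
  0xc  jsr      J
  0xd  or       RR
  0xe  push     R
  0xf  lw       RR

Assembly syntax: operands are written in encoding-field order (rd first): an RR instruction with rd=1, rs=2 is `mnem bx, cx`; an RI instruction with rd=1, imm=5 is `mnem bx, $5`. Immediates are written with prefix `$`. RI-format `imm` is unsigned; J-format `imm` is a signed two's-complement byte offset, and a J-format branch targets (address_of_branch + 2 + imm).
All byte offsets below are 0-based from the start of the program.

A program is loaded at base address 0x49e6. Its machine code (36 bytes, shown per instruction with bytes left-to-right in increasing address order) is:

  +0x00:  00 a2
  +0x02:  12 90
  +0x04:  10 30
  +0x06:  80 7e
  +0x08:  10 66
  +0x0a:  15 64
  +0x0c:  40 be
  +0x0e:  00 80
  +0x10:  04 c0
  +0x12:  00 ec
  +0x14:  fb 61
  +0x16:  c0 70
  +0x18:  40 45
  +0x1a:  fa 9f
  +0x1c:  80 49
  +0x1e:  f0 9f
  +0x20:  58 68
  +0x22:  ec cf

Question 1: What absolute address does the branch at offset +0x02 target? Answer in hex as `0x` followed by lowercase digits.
[02] 12 90 → 0x9012
  opcode bits[15:12]=0x9: bnz/J
  imm@[11:0]=0x12 ⇒ $18
  target = base 0x49e6 + off 0x02 + 2 + imm 18 = 0x49fc

0x49fc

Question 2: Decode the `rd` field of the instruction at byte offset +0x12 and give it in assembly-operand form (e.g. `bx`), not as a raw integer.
[12] 00 ec → 0xec00
  top 4b → 0xe → push [R]
  [11:9] rd=6 = bp

bp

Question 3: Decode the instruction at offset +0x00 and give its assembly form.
+0x00: 00 a2 ⇒ word 0xa200 (little)
  top 4b → 0xa → neg [R]
  rd: (w>>9)&0x7=0x1 → bx

neg bx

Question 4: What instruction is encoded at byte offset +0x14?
+0x14: fb 61 ⇒ word 0x61fb (little)
  opcode bits[15:12]=0x6: addi/RI
  rd@[11:9]=0x0 ⇒ ax
  imm@[8:0]=0x1fb ⇒ $507

addi ax, $507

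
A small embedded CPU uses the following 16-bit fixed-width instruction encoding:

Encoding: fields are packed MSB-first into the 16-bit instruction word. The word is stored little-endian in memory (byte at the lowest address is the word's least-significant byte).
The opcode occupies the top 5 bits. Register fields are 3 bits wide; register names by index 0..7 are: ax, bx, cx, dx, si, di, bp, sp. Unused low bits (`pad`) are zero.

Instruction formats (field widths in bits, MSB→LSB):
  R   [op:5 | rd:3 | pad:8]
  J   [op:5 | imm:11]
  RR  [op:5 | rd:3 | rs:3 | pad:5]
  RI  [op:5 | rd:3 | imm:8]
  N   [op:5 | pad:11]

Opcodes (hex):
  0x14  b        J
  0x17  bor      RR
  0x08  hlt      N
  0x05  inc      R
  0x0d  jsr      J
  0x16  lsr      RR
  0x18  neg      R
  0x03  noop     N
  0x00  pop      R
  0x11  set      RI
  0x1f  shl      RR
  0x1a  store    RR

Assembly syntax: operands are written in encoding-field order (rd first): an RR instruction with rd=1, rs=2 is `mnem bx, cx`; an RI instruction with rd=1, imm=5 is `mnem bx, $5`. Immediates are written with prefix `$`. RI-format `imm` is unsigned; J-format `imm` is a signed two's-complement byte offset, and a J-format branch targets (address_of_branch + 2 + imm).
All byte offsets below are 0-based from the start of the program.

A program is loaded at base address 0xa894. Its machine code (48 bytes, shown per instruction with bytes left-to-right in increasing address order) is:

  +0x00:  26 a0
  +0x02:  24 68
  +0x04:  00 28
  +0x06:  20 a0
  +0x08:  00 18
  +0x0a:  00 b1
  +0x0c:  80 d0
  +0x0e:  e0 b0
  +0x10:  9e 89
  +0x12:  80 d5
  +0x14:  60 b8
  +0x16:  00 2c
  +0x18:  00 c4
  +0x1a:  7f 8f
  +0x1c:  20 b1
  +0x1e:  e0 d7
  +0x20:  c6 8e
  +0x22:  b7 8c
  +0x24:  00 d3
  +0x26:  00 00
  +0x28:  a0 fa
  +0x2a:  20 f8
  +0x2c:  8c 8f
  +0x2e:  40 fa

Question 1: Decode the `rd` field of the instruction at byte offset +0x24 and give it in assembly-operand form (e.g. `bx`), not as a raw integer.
off 0x24: read 00 d3 as little → 0xd300
  opcode bits[15:11]=0x1a: store/RR
  [10:8] rd=3 = dx
  [7:5] rs=0 = ax

dx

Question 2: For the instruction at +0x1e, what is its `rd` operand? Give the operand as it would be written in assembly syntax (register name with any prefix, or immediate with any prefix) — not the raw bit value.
off 0x1e: read e0 d7 as little → 0xd7e0
  opcode bits[15:11]=0x1a: store/RR
  rd@[10:8]=0x7 ⇒ sp
  rs@[7:5]=0x7 ⇒ sp

sp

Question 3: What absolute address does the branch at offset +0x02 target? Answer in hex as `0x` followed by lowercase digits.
0xa8bc

+0x02: 24 68 ⇒ word 0x6824 (little)
  top 5b → 0xd → jsr [J]
  [10:0] imm=36 = $36
  target = base 0xa894 + off 0x02 + 2 + imm 36 = 0xa8bc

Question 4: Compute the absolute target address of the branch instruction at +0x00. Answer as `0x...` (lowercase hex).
0xa8bc

[00] 26 a0 → 0xa026
  op=0xa026>>11=0x14 ⇒ b (J)
  imm: (w>>0)&0x7ff=0x26 → $38
  target = base 0xa894 + off 0x00 + 2 + imm 38 = 0xa8bc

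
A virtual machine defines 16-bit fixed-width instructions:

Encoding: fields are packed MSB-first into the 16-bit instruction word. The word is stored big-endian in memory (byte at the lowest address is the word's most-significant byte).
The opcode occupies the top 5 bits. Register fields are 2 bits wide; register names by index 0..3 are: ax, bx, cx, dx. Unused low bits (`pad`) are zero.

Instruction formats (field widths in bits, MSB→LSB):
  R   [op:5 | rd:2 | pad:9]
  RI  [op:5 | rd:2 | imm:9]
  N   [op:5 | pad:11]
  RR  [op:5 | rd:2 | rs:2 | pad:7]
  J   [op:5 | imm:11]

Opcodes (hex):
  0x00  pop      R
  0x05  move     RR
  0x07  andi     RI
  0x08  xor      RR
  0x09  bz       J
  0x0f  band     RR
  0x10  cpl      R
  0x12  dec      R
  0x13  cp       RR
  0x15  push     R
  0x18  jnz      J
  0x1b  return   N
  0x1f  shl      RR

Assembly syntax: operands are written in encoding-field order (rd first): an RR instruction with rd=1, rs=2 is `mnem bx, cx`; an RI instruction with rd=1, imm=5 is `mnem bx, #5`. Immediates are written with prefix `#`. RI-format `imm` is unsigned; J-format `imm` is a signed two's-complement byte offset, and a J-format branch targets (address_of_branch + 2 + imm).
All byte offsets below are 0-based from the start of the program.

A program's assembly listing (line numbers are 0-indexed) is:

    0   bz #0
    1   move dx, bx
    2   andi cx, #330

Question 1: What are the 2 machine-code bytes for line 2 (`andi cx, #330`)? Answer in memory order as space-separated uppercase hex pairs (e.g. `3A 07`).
3D 4A

L2: andi op=0x7:5|rd=2:2|imm=330:9 ⇒ 0x3d4a ⇒ big 3d 4a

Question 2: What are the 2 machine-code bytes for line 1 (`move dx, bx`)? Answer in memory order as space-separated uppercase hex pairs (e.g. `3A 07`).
line 1 (move): pack op=0x5:5|rd=3:2|rs=1:2|pad=0:7 = 0x2e80; big→ 2e 80

2E 80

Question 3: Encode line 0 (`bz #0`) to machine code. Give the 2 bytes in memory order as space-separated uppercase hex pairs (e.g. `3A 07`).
48 00

line 0 (bz): pack op=0x9:5|imm=0:11 = 0x4800; big→ 48 00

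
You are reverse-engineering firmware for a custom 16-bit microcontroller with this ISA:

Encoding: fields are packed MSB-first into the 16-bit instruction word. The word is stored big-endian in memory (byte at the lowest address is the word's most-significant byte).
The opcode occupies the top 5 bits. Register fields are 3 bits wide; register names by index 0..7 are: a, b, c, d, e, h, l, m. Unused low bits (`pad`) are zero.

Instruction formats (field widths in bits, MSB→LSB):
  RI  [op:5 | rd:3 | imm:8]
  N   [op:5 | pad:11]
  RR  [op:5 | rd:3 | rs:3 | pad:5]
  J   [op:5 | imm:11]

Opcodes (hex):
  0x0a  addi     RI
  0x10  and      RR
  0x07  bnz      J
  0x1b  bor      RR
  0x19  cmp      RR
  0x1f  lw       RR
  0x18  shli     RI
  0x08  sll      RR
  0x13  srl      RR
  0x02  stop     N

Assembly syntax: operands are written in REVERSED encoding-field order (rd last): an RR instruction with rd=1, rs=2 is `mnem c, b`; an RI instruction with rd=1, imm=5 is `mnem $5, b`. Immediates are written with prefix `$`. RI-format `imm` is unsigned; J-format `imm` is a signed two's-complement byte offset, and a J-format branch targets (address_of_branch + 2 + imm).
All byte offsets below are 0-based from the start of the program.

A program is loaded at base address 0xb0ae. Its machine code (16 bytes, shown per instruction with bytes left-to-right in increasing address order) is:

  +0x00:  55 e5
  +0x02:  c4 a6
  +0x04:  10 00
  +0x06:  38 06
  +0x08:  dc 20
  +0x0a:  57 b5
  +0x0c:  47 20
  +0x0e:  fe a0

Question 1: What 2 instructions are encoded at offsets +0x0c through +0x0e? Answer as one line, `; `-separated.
sll b, m; lw h, l

+0x0c: 47 20 ⇒ word 0x4720 (big)
  top 5b → 0x8 → sll [RR]
  [10:8] rd=7 = m
  [7:5] rs=1 = b
+0x0e: fe a0 ⇒ word 0xfea0 (big)
  top 5b → 0x1f → lw [RR]
  [10:8] rd=6 = l
  [7:5] rs=5 = h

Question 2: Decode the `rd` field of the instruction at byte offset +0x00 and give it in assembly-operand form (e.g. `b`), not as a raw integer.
h

[00] 55 e5 → 0x55e5
  opcode bits[15:11]=0xa: addi/RI
  rd@[10:8]=0x5 ⇒ h
  imm@[7:0]=0xe5 ⇒ $229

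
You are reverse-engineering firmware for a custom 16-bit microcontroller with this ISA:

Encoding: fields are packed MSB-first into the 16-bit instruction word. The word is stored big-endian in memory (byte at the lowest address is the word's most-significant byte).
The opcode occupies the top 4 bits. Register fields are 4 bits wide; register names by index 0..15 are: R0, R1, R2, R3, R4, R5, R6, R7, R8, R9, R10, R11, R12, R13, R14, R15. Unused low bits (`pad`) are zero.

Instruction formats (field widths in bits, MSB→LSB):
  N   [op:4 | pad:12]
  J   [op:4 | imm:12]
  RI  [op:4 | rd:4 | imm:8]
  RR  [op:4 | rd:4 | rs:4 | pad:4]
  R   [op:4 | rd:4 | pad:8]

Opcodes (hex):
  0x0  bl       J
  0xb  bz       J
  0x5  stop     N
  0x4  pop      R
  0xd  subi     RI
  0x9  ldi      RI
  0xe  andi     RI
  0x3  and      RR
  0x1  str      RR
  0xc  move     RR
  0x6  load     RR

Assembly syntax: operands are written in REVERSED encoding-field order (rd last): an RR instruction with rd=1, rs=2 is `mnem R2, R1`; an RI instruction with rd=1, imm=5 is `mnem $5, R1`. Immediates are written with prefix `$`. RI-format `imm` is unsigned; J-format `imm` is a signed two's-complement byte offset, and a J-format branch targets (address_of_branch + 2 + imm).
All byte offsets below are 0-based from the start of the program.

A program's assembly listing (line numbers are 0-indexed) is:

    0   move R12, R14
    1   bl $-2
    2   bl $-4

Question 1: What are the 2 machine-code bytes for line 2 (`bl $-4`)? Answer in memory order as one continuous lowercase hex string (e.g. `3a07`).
0ffc

2. bl fields op=0x0:4|imm=-4:12 → word 0ffch → 0f fc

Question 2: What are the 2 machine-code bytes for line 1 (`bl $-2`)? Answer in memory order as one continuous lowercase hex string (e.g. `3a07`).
0ffe

L1: bl op=0x0:4|imm=-2:12 ⇒ 0x0ffe ⇒ big 0f fe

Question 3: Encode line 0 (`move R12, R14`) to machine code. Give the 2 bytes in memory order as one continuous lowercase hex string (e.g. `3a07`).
cec0

L0: move op=0xc:4|rd=14:4|rs=12:4|pad=0:4 ⇒ 0xcec0 ⇒ big ce c0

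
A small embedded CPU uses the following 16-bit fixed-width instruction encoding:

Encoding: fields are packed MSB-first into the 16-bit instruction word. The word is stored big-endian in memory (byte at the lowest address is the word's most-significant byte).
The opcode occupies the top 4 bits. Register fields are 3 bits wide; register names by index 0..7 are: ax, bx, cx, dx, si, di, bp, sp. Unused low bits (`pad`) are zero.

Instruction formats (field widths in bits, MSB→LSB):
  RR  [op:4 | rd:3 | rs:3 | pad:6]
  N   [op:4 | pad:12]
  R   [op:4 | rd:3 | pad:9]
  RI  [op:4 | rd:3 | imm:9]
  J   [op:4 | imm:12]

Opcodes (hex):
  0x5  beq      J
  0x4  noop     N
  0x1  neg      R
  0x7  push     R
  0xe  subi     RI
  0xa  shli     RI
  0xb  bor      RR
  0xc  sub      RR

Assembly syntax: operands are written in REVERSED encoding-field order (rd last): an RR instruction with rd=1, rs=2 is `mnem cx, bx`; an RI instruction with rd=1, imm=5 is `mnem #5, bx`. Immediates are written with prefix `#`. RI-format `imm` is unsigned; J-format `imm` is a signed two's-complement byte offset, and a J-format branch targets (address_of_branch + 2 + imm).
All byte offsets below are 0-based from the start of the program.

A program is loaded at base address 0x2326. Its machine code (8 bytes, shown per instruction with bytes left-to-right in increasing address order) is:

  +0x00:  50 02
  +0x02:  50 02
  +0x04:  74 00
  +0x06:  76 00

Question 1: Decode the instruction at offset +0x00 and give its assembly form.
@+00  big-endian(50 02) = 0x5002
  top 4b → 0x5 → beq [J]
  imm: (w>>0)&0xfff=0x2 → #2

beq #2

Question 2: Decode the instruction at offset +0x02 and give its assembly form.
beq #2

@+02  big-endian(50 02) = 0x5002
  top 4b → 0x5 → beq [J]
  [11:0] imm=2 = #2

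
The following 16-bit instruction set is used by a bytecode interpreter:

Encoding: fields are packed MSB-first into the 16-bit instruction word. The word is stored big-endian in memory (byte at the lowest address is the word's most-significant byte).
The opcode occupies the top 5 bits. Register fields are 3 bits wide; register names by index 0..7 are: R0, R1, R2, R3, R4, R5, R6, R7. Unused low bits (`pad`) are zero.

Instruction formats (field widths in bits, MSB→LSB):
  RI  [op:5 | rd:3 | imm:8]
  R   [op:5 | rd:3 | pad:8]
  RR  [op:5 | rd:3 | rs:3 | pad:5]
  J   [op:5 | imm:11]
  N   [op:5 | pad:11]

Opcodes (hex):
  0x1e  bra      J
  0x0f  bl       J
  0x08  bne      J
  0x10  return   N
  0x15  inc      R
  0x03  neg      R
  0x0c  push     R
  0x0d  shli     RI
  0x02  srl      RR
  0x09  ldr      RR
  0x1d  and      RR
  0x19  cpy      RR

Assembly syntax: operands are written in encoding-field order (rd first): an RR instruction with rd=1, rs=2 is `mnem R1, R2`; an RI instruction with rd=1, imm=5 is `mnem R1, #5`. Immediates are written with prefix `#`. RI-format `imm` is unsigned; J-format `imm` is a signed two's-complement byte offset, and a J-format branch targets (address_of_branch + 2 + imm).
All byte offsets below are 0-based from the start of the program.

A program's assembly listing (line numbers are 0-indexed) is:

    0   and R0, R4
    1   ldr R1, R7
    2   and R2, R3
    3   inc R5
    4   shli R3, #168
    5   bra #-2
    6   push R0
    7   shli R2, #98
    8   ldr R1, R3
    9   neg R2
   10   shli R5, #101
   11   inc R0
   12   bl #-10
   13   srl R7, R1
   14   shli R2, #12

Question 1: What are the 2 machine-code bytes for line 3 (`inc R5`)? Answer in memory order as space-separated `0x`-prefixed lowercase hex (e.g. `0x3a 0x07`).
0xad 0x00

L3: inc op=0x15:5|rd=5:3|pad=0:8 ⇒ 0xad00 ⇒ big ad 00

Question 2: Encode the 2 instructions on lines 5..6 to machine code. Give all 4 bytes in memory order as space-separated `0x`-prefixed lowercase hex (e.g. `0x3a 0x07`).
L5: bra op=0x1e:5|imm=-2:11 ⇒ 0xf7fe ⇒ big f7 fe
L6: push op=0xc:5|rd=0:3|pad=0:8 ⇒ 0x6000 ⇒ big 60 00

0xf7 0xfe 0x60 0x00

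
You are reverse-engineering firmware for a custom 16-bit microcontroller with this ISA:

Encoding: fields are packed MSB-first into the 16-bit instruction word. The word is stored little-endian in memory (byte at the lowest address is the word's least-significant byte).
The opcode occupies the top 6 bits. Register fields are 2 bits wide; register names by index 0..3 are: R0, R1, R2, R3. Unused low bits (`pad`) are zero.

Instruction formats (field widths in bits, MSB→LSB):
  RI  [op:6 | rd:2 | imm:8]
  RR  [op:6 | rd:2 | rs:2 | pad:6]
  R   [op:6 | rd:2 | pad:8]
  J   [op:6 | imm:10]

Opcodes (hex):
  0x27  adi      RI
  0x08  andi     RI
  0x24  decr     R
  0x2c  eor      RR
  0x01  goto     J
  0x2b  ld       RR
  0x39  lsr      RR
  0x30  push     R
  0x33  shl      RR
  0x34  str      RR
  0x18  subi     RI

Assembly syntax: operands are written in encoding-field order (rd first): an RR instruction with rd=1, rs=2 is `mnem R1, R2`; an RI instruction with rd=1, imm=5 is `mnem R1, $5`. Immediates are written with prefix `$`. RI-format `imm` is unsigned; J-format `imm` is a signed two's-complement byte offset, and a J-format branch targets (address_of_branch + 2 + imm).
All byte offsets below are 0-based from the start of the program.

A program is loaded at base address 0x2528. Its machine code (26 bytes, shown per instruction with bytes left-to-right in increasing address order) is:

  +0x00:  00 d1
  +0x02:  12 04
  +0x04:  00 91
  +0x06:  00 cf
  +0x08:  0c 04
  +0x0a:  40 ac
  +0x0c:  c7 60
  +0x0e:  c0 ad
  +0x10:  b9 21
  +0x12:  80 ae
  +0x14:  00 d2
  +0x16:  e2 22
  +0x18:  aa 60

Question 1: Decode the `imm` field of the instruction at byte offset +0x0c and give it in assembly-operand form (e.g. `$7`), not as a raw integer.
$199

[0c] c7 60 → 0x60c7
  op=0x60c7>>10=0x18 ⇒ subi (RI)
  rd: (w>>8)&0x3=0x0 → R0
  imm: (w>>0)&0xff=0xc7 → $199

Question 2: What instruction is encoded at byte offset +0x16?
off 0x16: read e2 22 as little → 0x22e2
  opcode bits[15:10]=0x8: andi/RI
  rd: (w>>8)&0x3=0x2 → R2
  imm: (w>>0)&0xff=0xe2 → $226

andi R2, $226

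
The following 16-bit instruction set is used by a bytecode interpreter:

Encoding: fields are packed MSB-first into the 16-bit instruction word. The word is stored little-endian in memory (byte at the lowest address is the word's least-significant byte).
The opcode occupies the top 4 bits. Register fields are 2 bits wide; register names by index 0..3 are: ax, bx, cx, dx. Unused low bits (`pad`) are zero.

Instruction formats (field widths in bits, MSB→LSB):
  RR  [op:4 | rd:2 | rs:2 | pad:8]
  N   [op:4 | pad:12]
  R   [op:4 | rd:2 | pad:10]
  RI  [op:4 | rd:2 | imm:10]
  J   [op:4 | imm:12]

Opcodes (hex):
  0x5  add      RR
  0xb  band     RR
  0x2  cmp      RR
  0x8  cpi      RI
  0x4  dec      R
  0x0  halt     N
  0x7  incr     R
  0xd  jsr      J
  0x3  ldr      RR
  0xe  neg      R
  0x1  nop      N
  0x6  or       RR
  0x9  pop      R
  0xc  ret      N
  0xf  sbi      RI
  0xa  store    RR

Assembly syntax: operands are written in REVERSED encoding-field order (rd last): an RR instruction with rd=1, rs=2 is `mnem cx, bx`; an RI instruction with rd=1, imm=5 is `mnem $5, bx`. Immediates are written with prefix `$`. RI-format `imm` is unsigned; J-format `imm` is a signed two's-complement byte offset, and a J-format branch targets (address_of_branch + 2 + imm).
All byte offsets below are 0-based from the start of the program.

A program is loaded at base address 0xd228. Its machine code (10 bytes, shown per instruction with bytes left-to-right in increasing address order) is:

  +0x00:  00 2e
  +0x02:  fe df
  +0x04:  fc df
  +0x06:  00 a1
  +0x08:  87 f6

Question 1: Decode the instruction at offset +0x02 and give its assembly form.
off 0x02: read fe df as little → 0xdffe
  op=0xdffe>>12=0xd ⇒ jsr (J)
  [11:0] imm=4094 (s12→-2) = $-2

jsr $-2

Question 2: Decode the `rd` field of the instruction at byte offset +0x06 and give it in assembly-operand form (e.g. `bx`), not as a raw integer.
[06] 00 a1 → 0xa100
  opcode bits[15:12]=0xa: store/RR
  [11:10] rd=0 = ax
  [9:8] rs=1 = bx

ax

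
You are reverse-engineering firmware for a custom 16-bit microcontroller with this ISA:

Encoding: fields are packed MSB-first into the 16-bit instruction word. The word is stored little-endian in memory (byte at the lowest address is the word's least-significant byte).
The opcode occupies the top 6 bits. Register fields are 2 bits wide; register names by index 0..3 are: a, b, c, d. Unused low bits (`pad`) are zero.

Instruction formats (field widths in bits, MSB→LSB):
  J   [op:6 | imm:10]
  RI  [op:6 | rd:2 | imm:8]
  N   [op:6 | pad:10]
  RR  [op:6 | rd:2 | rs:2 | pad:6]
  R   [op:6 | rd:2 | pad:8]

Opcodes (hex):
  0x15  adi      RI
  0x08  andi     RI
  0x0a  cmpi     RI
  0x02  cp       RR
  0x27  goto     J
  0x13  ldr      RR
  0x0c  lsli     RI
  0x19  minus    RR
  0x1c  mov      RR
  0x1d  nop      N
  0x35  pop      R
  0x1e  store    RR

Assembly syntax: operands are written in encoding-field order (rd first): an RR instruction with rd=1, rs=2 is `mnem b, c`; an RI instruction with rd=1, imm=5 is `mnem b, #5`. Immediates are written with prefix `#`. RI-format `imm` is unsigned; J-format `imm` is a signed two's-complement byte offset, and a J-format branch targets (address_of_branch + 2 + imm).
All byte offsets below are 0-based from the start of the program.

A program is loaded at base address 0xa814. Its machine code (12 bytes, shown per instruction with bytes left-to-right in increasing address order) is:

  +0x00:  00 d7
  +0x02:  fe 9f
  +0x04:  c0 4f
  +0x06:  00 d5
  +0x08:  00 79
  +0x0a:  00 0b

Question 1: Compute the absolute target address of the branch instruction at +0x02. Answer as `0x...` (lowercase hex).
0xa816

off 0x02: read fe 9f as little → 0x9ffe
  top 6b → 0x27 → goto [J]
  imm@[9:0]=0x3fe (s10→-2) ⇒ #-2
  target = base 0xa814 + off 0x02 + 2 + imm -2 = 0xa816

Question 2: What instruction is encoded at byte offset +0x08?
@+08  little-endian(00 79) = 0x7900
  op=0x7900>>10=0x1e ⇒ store (RR)
  rd@[9:8]=0x1 ⇒ b
  rs@[7:6]=0x0 ⇒ a

store b, a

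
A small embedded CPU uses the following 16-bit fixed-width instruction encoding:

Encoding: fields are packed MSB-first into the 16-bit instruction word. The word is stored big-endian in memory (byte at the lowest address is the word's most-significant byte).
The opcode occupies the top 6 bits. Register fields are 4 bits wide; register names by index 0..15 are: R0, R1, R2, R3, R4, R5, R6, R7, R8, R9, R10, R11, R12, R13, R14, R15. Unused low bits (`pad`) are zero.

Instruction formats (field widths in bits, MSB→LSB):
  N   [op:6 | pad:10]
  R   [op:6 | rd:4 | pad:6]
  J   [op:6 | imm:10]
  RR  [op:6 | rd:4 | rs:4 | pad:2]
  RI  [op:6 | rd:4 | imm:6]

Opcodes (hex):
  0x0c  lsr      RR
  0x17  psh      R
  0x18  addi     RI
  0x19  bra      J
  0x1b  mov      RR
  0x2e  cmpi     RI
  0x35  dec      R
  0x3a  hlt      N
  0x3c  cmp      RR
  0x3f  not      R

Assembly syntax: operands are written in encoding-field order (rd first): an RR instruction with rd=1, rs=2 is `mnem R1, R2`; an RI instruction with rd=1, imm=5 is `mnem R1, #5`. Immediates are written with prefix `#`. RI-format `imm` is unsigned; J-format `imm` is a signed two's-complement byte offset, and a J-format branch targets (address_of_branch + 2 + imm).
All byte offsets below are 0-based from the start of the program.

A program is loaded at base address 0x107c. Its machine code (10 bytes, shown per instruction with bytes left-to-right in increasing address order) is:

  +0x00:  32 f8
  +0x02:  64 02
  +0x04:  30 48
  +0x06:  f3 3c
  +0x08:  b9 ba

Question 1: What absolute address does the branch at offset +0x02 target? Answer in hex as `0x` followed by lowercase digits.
0x1082

@+02  big-endian(64 02) = 0x6402
  opcode bits[15:10]=0x19: bra/J
  imm@[9:0]=0x2 ⇒ #2
  target = base 0x107c + off 0x02 + 2 + imm 2 = 0x1082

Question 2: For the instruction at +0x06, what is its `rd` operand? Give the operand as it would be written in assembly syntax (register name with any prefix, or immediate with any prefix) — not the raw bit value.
[06] f3 3c → 0xf33c
  top 6b → 0x3c → cmp [RR]
  rd: (w>>6)&0xf=0xc → R12
  rs: (w>>2)&0xf=0xf → R15

R12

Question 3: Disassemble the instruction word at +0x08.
cmpi R6, #58

[08] b9 ba → 0xb9ba
  top 6b → 0x2e → cmpi [RI]
  [9:6] rd=6 = R6
  [5:0] imm=58 = #58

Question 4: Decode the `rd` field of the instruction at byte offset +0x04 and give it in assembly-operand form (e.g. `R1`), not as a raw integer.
R1

[04] 30 48 → 0x3048
  op=0x3048>>10=0xc ⇒ lsr (RR)
  rd: (w>>6)&0xf=0x1 → R1
  rs: (w>>2)&0xf=0x2 → R2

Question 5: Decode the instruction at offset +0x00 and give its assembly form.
off 0x00: read 32 f8 as big → 0x32f8
  op=0x32f8>>10=0xc ⇒ lsr (RR)
  [9:6] rd=11 = R11
  [5:2] rs=14 = R14

lsr R11, R14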